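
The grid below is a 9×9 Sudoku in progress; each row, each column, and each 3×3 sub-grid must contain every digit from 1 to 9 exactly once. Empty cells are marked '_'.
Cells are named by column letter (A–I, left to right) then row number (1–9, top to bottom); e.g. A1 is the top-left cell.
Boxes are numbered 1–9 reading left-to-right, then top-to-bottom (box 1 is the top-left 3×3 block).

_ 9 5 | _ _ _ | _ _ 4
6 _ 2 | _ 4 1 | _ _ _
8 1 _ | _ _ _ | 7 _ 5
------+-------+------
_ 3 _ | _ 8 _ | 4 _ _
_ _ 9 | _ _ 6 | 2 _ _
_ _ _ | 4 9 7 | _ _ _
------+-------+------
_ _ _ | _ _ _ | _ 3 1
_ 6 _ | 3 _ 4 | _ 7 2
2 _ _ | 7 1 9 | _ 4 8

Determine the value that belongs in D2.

5

Cell D2 itself could take any of {5, 8, 9} by direct elimination.
Consider where 5 can go in row 2.
B2 is out (box 1 already has a 5).
G2 is out (box 3 already has a 5).
H2 is out (box 3 already has a 5).
I2 is out (column I already has a 5).
So the only cell in row 2 that can hold 5 is D2.
Therefore D2 = 5.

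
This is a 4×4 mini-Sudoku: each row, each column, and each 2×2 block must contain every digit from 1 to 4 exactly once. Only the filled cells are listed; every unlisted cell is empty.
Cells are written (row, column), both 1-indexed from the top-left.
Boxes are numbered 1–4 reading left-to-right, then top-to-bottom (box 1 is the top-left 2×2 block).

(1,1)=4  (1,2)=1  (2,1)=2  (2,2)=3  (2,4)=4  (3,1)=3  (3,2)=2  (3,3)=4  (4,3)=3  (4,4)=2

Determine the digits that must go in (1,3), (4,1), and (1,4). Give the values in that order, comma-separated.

For (1,3):
  Row 1 already contains {1, 4}.
  Column 3 already contains {3, 4}.
  Its 2×2 block (box 2) already contains {4}.
  The only value from 1–4 not eliminated is 2, so (1,3) = 2.
For (4,1):
  Row 4 already contains {2, 3}.
  Column 1 already contains {2, 3, 4}.
  Its 2×2 block (box 3) already contains {2, 3}.
  The only value from 1–4 not eliminated is 1, so (4,1) = 1.
For (1,4):
  Row 1 already contains {1, 4}.
  Column 4 already contains {2, 4}.
  Its 2×2 block (box 2) already contains {4}.
  The only value from 1–4 not eliminated is 3, so (1,4) = 3.

2,1,3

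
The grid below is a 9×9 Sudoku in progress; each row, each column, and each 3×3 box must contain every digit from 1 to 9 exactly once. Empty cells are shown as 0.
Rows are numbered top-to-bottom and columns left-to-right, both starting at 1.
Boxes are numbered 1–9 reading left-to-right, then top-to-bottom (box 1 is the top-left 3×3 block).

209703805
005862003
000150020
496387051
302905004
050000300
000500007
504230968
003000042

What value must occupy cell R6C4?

4

Cell R6C4 itself could take any of {4, 6} by direct elimination.
Consider where 4 can go in column 4.
R9C4 is out (row 9 already has a 4).
So the only cell in column 4 that can hold 4 is R6C4.
Therefore R6C4 = 4.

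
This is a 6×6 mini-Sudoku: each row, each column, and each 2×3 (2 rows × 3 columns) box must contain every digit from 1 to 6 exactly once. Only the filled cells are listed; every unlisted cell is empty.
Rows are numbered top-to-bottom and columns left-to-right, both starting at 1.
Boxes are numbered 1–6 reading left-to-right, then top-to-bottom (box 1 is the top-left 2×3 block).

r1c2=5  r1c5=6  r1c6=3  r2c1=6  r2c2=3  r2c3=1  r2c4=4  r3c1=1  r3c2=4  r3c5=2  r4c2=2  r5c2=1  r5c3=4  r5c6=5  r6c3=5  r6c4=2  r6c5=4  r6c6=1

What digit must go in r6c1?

Row 6 already contains {1, 2, 4, 5}.
Column 1 already contains {1, 6}.
Its 2×3 block (box 5) already contains {1, 4, 5}.
The only value from 1–6 not eliminated is 3, so r6c1 = 3.

3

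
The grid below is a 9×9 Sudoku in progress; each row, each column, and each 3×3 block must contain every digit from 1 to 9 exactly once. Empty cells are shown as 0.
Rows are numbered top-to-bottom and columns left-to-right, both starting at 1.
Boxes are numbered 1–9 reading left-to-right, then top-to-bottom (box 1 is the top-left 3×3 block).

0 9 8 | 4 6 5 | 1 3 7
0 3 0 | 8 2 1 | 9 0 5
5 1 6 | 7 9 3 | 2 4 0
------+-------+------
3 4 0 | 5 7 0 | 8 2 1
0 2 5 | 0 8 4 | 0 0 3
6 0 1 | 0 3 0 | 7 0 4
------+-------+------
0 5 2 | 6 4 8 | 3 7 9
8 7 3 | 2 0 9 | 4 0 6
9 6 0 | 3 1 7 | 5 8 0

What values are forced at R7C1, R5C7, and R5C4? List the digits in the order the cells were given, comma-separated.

For R7C1:
  Row 7 already contains {2, 3, 4, 5, 6, 7, 8, 9}.
  Column 1 already contains {3, 5, 6, 8, 9}.
  Its 3×3 block (box 7) already contains {2, 3, 5, 6, 7, 8, 9}.
  The only value from 1–9 not eliminated is 1, so R7C1 = 1.
For R5C7:
  Row 5 already contains {2, 3, 4, 5, 8}.
  Column 7 already contains {1, 2, 3, 4, 5, 7, 8, 9}.
  Its 3×3 block (box 6) already contains {1, 2, 3, 4, 7, 8}.
  The only value from 1–9 not eliminated is 6, so R5C7 = 6.
For R5C4:
  Consider where 1 can go in column 4.
  R6C4 is out (row 6 already has a 1).
  So the only cell in column 4 that can hold 1 is R5C4.
  So R5C4 = 1.

1,6,1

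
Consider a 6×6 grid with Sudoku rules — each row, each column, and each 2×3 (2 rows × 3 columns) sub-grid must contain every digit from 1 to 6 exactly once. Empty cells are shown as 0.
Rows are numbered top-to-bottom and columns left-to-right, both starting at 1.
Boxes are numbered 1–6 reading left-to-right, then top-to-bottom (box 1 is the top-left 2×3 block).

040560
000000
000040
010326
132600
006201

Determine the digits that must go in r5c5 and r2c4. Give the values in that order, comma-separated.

For r5c5:
  Row 5 already contains {1, 2, 3, 6}.
  Column 5 already contains {2, 4, 6}.
  Its 2×3 block (box 6) already contains {1, 2, 6}.
  The only value from 1–6 not eliminated is 5, so r5c5 = 5.
For r2c4:
  Consider where 4 can go in column 4.
  r3c4 is out (row 3 already has a 4).
  So the only cell in column 4 that can hold 4 is r2c4.
  So r2c4 = 4.

5,4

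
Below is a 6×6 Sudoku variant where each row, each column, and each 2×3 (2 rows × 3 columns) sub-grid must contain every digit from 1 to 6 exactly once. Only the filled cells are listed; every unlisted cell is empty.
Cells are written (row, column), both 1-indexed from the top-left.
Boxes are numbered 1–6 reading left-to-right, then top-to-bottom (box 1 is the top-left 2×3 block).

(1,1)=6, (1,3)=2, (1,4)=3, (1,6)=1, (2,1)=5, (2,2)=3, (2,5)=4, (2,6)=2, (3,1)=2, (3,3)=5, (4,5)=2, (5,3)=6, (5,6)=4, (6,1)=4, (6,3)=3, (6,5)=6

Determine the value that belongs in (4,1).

3

Cell (4,1) itself could take any of {1, 3} by direct elimination.
Consider where 3 can go in column 1.
(5,1) is out (box 5 already has a 3).
So the only cell in column 1 that can hold 3 is (4,1).
Therefore (4,1) = 3.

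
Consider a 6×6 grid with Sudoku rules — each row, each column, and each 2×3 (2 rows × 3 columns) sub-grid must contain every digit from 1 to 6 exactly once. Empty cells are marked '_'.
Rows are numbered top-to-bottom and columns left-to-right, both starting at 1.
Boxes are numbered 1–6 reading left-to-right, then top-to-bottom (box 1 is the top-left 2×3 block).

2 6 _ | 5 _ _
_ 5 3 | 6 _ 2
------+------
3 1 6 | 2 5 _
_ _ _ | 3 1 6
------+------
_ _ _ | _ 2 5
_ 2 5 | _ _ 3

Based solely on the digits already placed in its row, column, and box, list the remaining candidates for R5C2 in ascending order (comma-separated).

3,4

Row 5 already contains {2, 5}.
Column 2 already contains {1, 2, 5, 6}.
Its 2×3 block (box 5) already contains {2, 5}.
Removing those from 1–6 leaves {3, 4} as the candidates for R5C2.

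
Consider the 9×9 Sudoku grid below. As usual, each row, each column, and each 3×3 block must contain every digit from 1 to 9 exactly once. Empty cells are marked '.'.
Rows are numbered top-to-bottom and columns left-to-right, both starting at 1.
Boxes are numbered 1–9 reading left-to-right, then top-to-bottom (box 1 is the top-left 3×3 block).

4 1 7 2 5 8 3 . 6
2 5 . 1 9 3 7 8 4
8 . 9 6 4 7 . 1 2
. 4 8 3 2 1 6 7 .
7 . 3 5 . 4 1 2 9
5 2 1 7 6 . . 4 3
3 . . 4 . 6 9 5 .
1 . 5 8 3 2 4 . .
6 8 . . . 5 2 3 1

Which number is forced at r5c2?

6

Row 5 already contains {1, 2, 3, 4, 5, 7, 9}.
Column 2 already contains {1, 2, 4, 5, 8}.
Its 3×3 block (box 4) already contains {1, 2, 3, 4, 5, 7, 8}.
The only value from 1–9 not eliminated is 6, so r5c2 = 6.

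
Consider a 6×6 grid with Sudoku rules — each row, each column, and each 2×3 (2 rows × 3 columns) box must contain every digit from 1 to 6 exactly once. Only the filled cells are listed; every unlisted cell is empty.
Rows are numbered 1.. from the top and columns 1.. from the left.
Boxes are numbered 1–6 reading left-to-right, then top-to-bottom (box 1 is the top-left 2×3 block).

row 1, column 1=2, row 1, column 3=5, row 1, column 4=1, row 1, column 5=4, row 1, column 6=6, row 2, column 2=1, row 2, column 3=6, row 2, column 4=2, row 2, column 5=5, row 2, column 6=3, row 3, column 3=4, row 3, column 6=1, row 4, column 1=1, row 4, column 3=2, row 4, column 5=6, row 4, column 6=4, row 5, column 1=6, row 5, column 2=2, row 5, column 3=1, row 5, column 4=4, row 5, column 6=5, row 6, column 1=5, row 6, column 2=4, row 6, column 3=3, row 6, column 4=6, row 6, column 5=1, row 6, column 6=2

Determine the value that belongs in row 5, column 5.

Row 5 already contains {1, 2, 4, 5, 6}.
Column 5 already contains {1, 4, 5, 6}.
Its 2×3 block (box 6) already contains {1, 2, 4, 5, 6}.
The only value from 1–6 not eliminated is 3, so row 5, column 5 = 3.

3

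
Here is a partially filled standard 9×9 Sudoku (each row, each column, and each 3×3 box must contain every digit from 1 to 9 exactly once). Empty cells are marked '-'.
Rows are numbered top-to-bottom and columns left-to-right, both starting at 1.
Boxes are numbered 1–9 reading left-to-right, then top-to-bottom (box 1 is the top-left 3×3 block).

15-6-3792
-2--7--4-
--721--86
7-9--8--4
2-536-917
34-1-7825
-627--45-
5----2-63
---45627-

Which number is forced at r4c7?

Cell r4c7 itself could take any of {3, 6} by direct elimination.
Consider where 6 can go in box 6.
r4c8 is out (column 8 already has a 6).
So the only cell in box 6 that can hold 6 is r4c7.
Therefore r4c7 = 6.

6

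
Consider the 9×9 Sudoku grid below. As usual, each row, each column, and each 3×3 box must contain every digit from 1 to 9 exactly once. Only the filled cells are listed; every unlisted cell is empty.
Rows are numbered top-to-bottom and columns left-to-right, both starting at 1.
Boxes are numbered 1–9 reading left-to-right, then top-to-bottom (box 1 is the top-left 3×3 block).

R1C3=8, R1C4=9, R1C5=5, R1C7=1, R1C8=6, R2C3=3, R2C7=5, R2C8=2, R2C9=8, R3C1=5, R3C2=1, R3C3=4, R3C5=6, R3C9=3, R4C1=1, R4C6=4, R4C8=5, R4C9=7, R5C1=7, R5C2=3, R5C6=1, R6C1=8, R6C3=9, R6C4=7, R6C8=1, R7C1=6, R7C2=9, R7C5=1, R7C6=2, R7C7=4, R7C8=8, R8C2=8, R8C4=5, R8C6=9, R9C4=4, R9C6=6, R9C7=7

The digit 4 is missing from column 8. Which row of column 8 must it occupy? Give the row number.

Consider where 4 can go in column 8.
R3C8 is out (row 3 already has a 4).
R8C8 is out (box 9 already has a 4).
R9C8 is out (row 9 already has a 4).
So the only cell in column 8 that can hold 4 is R5C8.
That is row 5.

5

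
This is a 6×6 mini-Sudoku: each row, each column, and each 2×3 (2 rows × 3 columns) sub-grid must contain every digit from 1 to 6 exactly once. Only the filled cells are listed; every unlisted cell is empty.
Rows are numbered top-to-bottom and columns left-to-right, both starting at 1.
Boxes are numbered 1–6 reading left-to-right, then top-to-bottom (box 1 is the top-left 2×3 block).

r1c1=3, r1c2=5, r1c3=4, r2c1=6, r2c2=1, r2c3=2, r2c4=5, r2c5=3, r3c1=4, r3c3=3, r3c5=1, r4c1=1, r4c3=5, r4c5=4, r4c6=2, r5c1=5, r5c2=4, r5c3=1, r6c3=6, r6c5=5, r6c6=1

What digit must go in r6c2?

Cell r6c2 itself could take any of {2, 3} by direct elimination.
Consider where 3 can go in column 2.
r3c2 is out (row 3 already has a 3).
r4c2 is out (box 3 already has a 3).
So the only cell in column 2 that can hold 3 is r6c2.
Therefore r6c2 = 3.

3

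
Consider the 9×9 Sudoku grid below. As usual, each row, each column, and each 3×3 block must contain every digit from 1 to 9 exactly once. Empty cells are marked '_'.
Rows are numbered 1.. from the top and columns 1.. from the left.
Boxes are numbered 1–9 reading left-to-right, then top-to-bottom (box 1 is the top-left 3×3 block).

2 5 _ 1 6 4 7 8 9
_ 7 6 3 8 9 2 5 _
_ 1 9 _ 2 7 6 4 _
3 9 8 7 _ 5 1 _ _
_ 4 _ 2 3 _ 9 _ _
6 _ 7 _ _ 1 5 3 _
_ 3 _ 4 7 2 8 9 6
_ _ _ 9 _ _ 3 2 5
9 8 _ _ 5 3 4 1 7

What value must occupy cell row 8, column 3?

4

Cell row 8, column 3 itself could take any of {1, 4} by direct elimination.
Consider where 4 can go in column 3.
row 1, column 3 is out (row 1 already has a 4).
row 5, column 3 is out (row 5 already has a 4).
row 7, column 3 is out (row 7 already has a 4).
row 9, column 3 is out (row 9 already has a 4).
So the only cell in column 3 that can hold 4 is row 8, column 3.
Therefore row 8, column 3 = 4.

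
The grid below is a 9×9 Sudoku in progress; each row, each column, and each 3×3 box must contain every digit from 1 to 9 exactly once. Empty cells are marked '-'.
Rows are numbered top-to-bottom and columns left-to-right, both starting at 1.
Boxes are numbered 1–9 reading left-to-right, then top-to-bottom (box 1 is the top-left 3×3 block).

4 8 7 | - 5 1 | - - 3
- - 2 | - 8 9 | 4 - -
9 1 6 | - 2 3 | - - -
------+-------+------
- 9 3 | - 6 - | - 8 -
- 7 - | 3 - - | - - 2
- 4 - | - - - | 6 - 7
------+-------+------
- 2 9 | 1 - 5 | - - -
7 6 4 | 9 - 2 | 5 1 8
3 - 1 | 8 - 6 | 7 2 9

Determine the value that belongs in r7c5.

Cell r7c5 itself could take any of {3, 4, 7} by direct elimination.
Consider where 7 can go in row 7.
r7c1 is out (column 1 already has a 7).
r7c7 is out (column 7 already has a 7).
r7c8 is out (box 9 already has a 7).
r7c9 is out (column 9 already has a 7).
So the only cell in row 7 that can hold 7 is r7c5.
Therefore r7c5 = 7.

7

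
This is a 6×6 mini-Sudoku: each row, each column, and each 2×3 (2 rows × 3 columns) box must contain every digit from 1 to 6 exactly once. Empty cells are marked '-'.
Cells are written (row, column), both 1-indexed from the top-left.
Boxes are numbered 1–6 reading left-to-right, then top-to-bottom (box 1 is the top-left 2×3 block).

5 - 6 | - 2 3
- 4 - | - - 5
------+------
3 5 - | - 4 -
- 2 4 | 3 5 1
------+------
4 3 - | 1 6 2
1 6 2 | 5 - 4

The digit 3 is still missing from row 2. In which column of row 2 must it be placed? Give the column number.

3

Consider where 3 can go in row 2.
(2,1) is out (column 1 already has a 3).
(2,4) is out (column 4 already has a 3).
(2,5) is out (box 2 already has a 3).
So the only cell in row 2 that can hold 3 is (2,3).
That is column 3.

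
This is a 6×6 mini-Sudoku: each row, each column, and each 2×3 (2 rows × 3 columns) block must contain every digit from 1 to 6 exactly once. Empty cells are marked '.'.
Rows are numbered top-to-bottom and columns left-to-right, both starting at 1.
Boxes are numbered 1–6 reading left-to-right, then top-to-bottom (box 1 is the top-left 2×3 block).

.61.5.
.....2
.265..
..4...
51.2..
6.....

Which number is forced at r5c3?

3

Row 5 already contains {1, 2, 5}.
Column 3 already contains {1, 4, 6}.
Its 2×3 block (box 5) already contains {1, 5, 6}.
The only value from 1–6 not eliminated is 3, so r5c3 = 3.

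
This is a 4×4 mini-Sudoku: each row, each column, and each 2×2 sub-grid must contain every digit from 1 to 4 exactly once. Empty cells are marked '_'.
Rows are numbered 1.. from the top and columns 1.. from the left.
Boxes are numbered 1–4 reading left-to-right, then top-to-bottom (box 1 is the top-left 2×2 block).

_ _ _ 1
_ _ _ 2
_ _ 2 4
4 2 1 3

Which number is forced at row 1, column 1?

Cell row 1, column 1 itself could take any of {2, 3} by direct elimination.
Consider where 2 can go in box 1.
row 1, column 2 is out (column 2 already has a 2).
row 2, column 1 is out (row 2 already has a 2).
row 2, column 2 is out (row 2 already has a 2).
So the only cell in box 1 that can hold 2 is row 1, column 1.
Therefore row 1, column 1 = 2.

2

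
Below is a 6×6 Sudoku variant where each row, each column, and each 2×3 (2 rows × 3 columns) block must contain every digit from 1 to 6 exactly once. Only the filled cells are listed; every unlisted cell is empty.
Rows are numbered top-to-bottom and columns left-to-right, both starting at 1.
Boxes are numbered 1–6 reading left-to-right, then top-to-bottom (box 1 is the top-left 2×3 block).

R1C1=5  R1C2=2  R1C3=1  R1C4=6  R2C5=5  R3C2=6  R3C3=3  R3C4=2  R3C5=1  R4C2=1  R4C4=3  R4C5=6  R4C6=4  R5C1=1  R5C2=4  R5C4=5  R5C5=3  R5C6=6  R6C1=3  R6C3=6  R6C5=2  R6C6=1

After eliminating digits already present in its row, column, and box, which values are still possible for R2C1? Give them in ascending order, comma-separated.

Row 2 already contains {5}.
Column 1 already contains {1, 3, 5}.
Its 2×3 block (box 1) already contains {1, 2, 5}.
Removing those from 1–6 leaves {4, 6} as the candidates for R2C1.

4,6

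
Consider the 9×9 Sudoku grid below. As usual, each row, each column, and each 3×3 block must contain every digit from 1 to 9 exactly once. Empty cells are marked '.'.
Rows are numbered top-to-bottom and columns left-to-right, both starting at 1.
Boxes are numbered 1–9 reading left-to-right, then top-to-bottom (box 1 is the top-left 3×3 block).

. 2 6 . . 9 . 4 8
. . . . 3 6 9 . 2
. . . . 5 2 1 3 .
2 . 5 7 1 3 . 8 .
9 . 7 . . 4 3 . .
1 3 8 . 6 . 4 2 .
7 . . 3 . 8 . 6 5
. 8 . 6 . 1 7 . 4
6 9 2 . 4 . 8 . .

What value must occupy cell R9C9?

3

Cell R9C9 itself could take any of {1, 3} by direct elimination.
Consider where 3 can go in box 9.
R7C7 is out (row 7 already has a 3).
R8C8 is out (column 8 already has a 3).
R9C8 is out (column 8 already has a 3).
So the only cell in box 9 that can hold 3 is R9C9.
Therefore R9C9 = 3.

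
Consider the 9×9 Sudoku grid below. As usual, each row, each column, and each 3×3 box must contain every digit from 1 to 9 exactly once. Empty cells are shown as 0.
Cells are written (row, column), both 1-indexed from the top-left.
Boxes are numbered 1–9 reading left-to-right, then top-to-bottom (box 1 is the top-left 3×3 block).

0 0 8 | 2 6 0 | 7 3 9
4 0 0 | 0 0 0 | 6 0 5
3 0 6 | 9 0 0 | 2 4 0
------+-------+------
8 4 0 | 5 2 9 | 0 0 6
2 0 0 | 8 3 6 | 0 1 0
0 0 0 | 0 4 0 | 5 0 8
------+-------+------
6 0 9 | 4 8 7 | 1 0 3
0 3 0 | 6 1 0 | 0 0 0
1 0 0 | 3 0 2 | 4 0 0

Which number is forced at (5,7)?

Row 5 already contains {1, 2, 3, 6, 8}.
Column 7 already contains {1, 2, 4, 5, 6, 7}.
Its 3×3 block (box 6) already contains {1, 5, 6, 8}.
The only value from 1–9 not eliminated is 9, so (5,7) = 9.

9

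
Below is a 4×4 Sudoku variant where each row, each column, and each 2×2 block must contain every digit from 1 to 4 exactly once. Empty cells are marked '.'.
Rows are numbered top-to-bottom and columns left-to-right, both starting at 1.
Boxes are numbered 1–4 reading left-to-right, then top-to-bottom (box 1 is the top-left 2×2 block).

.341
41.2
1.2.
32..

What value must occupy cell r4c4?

4

Row 4 already contains {2, 3}.
Column 4 already contains {1, 2}.
Its 2×2 block (box 4) already contains {2}.
The only value from 1–4 not eliminated is 4, so r4c4 = 4.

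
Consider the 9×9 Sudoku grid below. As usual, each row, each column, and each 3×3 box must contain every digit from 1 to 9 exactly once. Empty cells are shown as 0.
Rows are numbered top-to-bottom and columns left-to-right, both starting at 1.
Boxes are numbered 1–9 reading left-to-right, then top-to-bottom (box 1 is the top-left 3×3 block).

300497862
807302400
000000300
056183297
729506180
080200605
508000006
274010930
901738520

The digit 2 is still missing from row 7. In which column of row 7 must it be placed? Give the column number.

Consider where 2 can go in row 7.
R7C2 is out (column 2 already has a 2).
R7C4 is out (column 4 already has a 2).
R7C6 is out (column 6 already has a 2).
R7C7 is out (column 7 already has a 2).
R7C8 is out (column 8 already has a 2).
So the only cell in row 7 that can hold 2 is R7C5.
That is column 5.

5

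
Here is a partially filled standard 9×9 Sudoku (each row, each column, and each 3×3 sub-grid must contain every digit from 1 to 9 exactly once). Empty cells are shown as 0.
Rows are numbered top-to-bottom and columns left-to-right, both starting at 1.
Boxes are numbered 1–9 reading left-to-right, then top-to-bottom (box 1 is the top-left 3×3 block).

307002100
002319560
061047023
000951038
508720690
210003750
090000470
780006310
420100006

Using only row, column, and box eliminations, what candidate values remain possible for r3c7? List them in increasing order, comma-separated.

Row 3 already contains {1, 2, 3, 4, 6, 7}.
Column 7 already contains {1, 3, 4, 5, 6, 7}.
Its 3×3 block (box 3) already contains {1, 2, 3, 5, 6}.
Removing those from 1–9 leaves {8, 9} as the candidates for r3c7.

8,9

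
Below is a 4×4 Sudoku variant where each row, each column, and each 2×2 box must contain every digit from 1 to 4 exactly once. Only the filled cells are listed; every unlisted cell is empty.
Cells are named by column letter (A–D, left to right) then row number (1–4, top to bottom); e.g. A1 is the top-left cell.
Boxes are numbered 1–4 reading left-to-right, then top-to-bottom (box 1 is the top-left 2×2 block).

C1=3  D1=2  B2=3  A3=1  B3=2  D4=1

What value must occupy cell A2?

2

Cell A2 itself could take any of {2, 4} by direct elimination.
Consider where 2 can go in row 2.
C2 is out (box 2 already has a 2).
D2 is out (column D already has a 2).
So the only cell in row 2 that can hold 2 is A2.
Therefore A2 = 2.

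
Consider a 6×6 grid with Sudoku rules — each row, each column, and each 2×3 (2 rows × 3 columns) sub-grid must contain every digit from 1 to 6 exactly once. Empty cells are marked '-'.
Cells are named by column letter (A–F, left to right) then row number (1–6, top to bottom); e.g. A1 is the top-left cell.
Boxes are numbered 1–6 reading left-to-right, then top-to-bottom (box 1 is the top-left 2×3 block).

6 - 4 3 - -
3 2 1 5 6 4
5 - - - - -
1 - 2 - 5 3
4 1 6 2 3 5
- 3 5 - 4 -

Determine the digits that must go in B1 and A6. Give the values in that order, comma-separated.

For B1:
  Row 1 already contains {3, 4, 6}.
  Column B already contains {1, 2, 3}.
  Its 2×3 block (box 1) already contains {1, 2, 3, 4, 6}.
  The only value from 1–6 not eliminated is 5, so B1 = 5.
For A6:
  Row 6 already contains {3, 4, 5}.
  Column A already contains {1, 3, 4, 5, 6}.
  Its 2×3 block (box 5) already contains {1, 3, 4, 5, 6}.
  The only value from 1–6 not eliminated is 2, so A6 = 2.

5,2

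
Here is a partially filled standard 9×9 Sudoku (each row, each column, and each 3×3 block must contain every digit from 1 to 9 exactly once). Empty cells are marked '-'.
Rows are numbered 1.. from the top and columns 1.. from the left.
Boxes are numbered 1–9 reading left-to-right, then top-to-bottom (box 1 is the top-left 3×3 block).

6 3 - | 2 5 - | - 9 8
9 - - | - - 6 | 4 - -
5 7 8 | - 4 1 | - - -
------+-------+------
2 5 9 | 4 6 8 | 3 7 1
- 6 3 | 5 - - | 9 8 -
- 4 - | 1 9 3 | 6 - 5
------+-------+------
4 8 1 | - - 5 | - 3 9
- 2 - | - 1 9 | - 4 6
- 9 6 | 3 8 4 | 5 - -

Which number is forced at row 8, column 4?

Row 8 already contains {1, 2, 4, 6, 9}.
Column 4 already contains {1, 2, 3, 4, 5}.
Its 3×3 block (box 8) already contains {1, 3, 4, 5, 8, 9}.
The only value from 1–9 not eliminated is 7, so row 8, column 4 = 7.

7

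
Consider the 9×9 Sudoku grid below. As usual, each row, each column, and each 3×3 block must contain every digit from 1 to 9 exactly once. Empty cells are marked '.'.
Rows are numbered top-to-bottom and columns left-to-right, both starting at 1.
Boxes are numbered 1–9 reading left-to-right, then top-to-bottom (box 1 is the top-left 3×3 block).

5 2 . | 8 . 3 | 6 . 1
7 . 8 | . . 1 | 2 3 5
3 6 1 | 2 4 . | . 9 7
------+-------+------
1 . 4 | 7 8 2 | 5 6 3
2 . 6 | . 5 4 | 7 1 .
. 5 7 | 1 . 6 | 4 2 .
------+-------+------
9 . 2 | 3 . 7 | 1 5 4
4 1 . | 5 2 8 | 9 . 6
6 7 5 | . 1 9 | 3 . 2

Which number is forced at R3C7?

8

Row 3 already contains {1, 2, 3, 4, 6, 7, 9}.
Column 7 already contains {1, 2, 3, 4, 5, 6, 7, 9}.
Its 3×3 block (box 3) already contains {1, 2, 3, 5, 6, 7, 9}.
The only value from 1–9 not eliminated is 8, so R3C7 = 8.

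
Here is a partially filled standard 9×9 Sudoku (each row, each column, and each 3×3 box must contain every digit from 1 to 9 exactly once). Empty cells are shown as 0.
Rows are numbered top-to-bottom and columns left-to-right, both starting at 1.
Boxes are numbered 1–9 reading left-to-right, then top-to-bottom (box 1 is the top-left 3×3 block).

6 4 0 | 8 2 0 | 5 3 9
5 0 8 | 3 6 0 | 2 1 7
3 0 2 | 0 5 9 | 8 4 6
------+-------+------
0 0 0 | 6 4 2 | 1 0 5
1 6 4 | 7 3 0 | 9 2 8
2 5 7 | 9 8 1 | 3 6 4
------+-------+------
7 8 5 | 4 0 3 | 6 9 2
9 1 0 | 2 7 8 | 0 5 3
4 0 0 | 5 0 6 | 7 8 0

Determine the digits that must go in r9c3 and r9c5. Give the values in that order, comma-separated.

For r9c3:
  Row 9 already contains {4, 5, 6, 7, 8}.
  Column 3 already contains {2, 4, 5, 7, 8}.
  Its 3×3 block (box 7) already contains {1, 4, 5, 7, 8, 9}.
  The only value from 1–9 not eliminated is 3, so r9c3 = 3.
For r9c5:
  Consider where 9 can go in box 8.
  r7c5 is out (row 7 already has a 9).
  So the only cell in box 8 that can hold 9 is r9c5.
  So r9c5 = 9.

3,9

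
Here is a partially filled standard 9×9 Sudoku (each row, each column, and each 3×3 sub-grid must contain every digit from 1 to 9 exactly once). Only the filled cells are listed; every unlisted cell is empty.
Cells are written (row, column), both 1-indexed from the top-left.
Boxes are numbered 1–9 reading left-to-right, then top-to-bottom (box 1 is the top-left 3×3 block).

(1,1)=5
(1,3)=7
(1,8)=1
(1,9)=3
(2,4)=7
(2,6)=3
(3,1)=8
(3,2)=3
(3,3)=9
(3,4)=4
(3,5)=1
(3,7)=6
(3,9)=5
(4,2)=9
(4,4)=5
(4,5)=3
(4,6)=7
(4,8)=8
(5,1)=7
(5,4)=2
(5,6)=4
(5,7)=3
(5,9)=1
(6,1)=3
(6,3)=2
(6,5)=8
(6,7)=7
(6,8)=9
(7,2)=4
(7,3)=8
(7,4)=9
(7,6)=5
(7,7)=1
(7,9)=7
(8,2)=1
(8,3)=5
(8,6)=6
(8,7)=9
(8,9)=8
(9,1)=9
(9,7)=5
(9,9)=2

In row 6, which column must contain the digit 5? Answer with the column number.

Consider where 5 can go in row 6.
(6,4) is out (column 4 already has a 5).
(6,6) is out (column 6 already has a 5).
(6,9) is out (column 9 already has a 5).
So the only cell in row 6 that can hold 5 is (6,2).
That is column 2.

2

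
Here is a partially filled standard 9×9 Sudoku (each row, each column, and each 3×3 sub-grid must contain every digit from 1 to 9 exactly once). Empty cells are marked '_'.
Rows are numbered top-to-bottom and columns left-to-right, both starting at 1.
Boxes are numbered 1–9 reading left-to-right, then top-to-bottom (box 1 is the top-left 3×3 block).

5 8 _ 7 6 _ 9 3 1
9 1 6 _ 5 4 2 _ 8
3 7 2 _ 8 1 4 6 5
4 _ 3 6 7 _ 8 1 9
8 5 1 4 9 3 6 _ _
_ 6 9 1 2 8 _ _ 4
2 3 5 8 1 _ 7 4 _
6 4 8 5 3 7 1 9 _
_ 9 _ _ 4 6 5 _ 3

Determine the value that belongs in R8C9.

2

Row 8 already contains {1, 3, 4, 5, 6, 7, 8, 9}.
Column 9 already contains {1, 3, 4, 5, 8, 9}.
Its 3×3 block (box 9) already contains {1, 3, 4, 5, 7, 9}.
The only value from 1–9 not eliminated is 2, so R8C9 = 2.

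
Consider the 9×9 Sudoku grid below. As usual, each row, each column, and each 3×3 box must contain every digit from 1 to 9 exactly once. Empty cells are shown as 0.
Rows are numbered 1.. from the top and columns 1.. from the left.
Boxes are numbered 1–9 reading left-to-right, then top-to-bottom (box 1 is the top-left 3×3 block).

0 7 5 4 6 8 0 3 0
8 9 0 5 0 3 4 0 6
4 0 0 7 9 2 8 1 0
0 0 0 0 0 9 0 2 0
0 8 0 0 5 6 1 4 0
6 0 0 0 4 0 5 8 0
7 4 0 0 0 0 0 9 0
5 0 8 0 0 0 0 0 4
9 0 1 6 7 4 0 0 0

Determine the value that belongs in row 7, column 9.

1

Cell row 7, column 9 itself could take any of {1, 2, 3, 5, 8} by direct elimination.
Consider where 1 can go in box 9.
row 7, column 7 is out (column 7 already has a 1). row 8, column 7 is out (column 7 already has a 1). row 8, column 8 is out (column 8 already has a 1). row 9, column 7 is out (row 9 already has a 1). The remaining empty cells in box 9 are similarly blocked.
So the only cell in box 9 that can hold 1 is row 7, column 9.
Therefore row 7, column 9 = 1.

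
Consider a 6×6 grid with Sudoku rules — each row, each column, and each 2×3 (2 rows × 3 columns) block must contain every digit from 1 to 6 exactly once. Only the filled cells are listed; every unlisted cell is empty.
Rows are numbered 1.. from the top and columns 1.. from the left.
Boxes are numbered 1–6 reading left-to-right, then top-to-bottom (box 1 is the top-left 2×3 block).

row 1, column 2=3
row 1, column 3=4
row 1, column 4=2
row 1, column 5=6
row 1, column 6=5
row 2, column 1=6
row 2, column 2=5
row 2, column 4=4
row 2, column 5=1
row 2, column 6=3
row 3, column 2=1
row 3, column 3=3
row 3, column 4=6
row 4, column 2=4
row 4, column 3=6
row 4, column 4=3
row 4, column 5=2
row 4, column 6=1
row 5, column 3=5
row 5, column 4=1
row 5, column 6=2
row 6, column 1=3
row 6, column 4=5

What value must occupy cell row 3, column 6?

Row 3 already contains {1, 3, 6}.
Column 6 already contains {1, 2, 3, 5}.
Its 2×3 block (box 4) already contains {1, 2, 3, 6}.
The only value from 1–6 not eliminated is 4, so row 3, column 6 = 4.

4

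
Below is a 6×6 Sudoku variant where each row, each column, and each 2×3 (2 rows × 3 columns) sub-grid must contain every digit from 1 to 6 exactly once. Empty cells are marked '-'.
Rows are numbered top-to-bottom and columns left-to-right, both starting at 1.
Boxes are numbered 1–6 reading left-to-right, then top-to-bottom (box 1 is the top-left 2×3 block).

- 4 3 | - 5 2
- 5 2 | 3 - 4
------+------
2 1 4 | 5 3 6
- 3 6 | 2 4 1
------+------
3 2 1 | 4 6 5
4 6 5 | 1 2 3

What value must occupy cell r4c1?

5

Row 4 already contains {1, 2, 3, 4, 6}.
Column 1 already contains {2, 3, 4}.
Its 2×3 block (box 3) already contains {1, 2, 3, 4, 6}.
The only value from 1–6 not eliminated is 5, so r4c1 = 5.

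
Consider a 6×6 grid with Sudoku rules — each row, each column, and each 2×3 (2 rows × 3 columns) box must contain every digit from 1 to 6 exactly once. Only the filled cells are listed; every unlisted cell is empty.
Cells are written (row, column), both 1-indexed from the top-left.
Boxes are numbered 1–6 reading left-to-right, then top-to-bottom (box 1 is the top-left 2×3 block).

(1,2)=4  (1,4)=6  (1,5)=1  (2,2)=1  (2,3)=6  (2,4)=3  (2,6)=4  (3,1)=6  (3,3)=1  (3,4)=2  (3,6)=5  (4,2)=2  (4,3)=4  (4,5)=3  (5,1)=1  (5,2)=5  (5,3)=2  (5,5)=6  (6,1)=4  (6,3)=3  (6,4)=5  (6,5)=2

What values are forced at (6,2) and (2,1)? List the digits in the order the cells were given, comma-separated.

For (6,2):
  Row 6 already contains {2, 3, 4, 5}.
  Column 2 already contains {1, 2, 4, 5}.
  Its 2×3 block (box 5) already contains {1, 2, 3, 4, 5}.
  The only value from 1–6 not eliminated is 6, so (6,2) = 6.
For (2,1):
  Consider where 2 can go in row 2.
  (2,5) is out (column 5 already has a 2).
  So the only cell in row 2 that can hold 2 is (2,1).
  So (2,1) = 2.

6,2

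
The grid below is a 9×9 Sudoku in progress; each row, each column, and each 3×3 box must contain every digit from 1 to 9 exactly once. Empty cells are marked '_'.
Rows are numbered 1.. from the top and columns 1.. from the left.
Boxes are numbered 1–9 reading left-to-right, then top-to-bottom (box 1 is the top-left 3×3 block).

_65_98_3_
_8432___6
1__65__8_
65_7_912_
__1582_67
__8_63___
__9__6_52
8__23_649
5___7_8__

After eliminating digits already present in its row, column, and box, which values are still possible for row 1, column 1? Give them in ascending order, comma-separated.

Row 1 already contains {3, 5, 6, 8, 9}.
Column 1 already contains {1, 5, 6, 8}.
Its 3×3 block (box 1) already contains {1, 4, 5, 6, 8}.
Removing those from 1–9 leaves {2, 7} as the candidates for row 1, column 1.

2,7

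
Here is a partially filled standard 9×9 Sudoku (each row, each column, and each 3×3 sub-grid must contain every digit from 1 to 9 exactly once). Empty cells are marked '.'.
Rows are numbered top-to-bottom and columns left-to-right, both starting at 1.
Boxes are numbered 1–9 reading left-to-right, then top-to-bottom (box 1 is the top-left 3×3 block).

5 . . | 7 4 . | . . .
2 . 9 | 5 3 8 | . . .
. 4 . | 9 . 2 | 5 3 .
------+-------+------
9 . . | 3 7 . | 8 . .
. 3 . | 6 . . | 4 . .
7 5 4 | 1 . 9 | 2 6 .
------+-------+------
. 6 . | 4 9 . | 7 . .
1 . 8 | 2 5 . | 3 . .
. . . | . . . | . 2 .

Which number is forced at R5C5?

Cell R5C5 itself could take any of {2, 8} by direct elimination.
Consider where 2 can go in box 5.
R4C6 is out (column 6 already has a 2).
R5C6 is out (column 6 already has a 2).
R6C5 is out (row 6 already has a 2).
So the only cell in box 5 that can hold 2 is R5C5.
Therefore R5C5 = 2.

2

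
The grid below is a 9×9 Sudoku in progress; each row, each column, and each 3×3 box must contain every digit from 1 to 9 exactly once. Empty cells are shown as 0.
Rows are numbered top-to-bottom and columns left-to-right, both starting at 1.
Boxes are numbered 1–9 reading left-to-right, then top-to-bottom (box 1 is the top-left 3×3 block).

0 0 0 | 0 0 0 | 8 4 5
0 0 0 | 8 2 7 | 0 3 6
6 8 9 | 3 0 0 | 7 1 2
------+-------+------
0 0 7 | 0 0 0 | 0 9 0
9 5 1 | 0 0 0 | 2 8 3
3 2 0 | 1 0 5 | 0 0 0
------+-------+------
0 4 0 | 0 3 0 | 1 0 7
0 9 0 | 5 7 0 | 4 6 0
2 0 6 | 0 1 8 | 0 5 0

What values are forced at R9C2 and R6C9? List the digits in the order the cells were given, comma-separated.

7,4

For R9C2:
  Consider where 7 can go in row 9.
  R9C4 is out (box 8 already has a 7).
  R9C7 is out (column 7 already has a 7).
  R9C9 is out (column 9 already has a 7).
  So the only cell in row 9 that can hold 7 is R9C2.
  So R9C2 = 7.
For R6C9:
  Row 6 already contains {1, 2, 3, 5}.
  Column 9 already contains {2, 3, 5, 6, 7}.
  Its 3×3 block (box 6) already contains {2, 3, 8, 9}.
  The only value from 1–9 not eliminated is 4, so R6C9 = 4.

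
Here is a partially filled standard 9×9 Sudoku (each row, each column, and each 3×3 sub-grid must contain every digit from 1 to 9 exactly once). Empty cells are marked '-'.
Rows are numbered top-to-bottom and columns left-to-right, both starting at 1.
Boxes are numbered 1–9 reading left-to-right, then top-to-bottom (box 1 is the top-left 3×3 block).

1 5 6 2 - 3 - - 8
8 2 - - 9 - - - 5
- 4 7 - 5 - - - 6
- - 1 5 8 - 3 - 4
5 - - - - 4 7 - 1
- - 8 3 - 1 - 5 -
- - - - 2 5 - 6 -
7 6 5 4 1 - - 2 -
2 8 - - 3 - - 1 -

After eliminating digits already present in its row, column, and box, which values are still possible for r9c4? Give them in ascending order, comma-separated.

6,7,9

Row 9 already contains {1, 2, 3, 8}.
Column 4 already contains {2, 3, 4, 5}.
Its 3×3 block (box 8) already contains {1, 2, 3, 4, 5}.
Removing those from 1–9 leaves {6, 7, 9} as the candidates for r9c4.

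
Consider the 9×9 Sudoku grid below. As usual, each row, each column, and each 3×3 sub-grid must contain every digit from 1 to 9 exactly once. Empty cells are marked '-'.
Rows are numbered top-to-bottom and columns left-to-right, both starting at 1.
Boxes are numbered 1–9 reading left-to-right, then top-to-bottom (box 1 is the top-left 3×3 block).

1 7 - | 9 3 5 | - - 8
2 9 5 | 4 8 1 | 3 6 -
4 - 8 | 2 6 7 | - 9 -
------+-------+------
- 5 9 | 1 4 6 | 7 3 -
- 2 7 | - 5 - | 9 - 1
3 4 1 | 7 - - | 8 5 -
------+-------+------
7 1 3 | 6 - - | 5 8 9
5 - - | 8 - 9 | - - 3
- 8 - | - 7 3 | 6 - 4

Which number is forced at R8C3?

Cell R8C3 itself could take any of {2, 4, 6} by direct elimination.
Consider where 4 can go in column 3.
R1C3 is out (box 1 already has a 4).
R9C3 is out (row 9 already has a 4).
So the only cell in column 3 that can hold 4 is R8C3.
Therefore R8C3 = 4.

4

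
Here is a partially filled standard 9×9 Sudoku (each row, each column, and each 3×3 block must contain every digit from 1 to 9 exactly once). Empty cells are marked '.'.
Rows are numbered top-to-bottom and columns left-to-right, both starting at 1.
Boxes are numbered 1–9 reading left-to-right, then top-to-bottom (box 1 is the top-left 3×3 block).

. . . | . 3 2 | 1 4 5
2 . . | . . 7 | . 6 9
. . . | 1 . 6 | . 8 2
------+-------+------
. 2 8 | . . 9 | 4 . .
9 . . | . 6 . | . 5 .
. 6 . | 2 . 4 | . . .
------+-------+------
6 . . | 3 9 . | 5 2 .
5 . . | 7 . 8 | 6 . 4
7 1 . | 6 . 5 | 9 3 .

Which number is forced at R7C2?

Cell R7C2 itself could take any of {4, 8} by direct elimination.
Consider where 8 can go in box 7.
R7C3 is out (column 3 already has a 8).
R8C2 is out (row 8 already has a 8).
R8C3 is out (row 8 already has a 8).
R9C3 is out (column 3 already has a 8).
So the only cell in box 7 that can hold 8 is R7C2.
Therefore R7C2 = 8.

8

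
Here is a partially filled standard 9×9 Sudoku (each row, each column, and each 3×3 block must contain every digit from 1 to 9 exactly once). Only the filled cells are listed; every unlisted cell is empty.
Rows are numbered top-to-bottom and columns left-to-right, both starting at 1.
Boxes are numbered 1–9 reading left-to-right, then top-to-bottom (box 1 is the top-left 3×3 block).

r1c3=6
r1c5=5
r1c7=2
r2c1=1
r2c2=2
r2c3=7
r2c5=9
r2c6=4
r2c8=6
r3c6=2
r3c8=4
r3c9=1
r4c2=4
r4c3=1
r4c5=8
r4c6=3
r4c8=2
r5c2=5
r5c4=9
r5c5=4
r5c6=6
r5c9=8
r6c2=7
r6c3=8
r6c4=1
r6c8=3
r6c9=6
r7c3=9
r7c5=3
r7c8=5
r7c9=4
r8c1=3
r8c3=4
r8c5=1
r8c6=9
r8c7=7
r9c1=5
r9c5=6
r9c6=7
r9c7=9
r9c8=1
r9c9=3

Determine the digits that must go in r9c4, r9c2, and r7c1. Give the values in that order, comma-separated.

4,8,7

For r9c4:
  Consider where 4 can go in column 4.
  r1c4 is out (box 2 already has a 4). r2c4 is out (row 2 already has a 4). r3c4 is out (row 3 already has a 4). r4c4 is out (row 4 already has a 4). The remaining empty cells in column 4 are similarly blocked.
  So the only cell in column 4 that can hold 4 is r9c4.
  So r9c4 = 4.
For r9c2:
  Row 9 already contains {1, 3, 5, 6, 7, 9}.
  Column 2 already contains {2, 4, 5, 7}.
  Its 3×3 block (box 7) already contains {3, 4, 5, 9}.
  The only value from 1–9 not eliminated is 8, so r9c2 = 8.
For r7c1:
  Consider where 7 can go in column 1.
  r1c1 is out (box 1 already has a 7).
  r3c1 is out (box 1 already has a 7).
  r4c1 is out (box 4 already has a 7).
  r5c1 is out (box 4 already has a 7).
  r6c1 is out (row 6 already has a 7).
  So the only cell in column 1 that can hold 7 is r7c1.
  So r7c1 = 7.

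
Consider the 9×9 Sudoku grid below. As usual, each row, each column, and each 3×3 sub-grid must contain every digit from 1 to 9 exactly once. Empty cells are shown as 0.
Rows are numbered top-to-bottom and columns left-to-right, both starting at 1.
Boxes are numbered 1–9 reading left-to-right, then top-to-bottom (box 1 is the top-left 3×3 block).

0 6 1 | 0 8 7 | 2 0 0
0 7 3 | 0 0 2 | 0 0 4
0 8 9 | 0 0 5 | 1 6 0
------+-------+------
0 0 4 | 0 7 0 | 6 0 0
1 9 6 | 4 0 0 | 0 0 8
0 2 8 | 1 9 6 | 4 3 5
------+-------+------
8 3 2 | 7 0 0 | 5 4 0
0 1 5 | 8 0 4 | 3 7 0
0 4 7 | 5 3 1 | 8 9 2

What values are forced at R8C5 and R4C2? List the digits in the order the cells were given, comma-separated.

For R8C5:
  Consider where 2 can go in row 8.
  R8C1 is out (box 7 already has a 2).
  R8C9 is out (column 9 already has a 2).
  So the only cell in row 8 that can hold 2 is R8C5.
  So R8C5 = 2.
For R4C2:
  Row 4 already contains {4, 6, 7}.
  Column 2 already contains {1, 2, 3, 4, 6, 7, 8, 9}.
  Its 3×3 block (box 4) already contains {1, 2, 4, 6, 8, 9}.
  The only value from 1–9 not eliminated is 5, so R4C2 = 5.

2,5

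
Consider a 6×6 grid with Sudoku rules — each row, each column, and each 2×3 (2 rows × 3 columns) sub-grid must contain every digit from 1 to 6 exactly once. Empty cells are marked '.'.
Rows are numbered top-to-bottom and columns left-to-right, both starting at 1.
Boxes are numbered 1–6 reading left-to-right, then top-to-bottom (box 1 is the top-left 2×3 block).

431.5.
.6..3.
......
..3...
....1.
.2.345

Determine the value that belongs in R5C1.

Cell R5C1 itself could take any of {3, 5, 6} by direct elimination.
Consider where 3 can go in row 5.
R5C2 is out (column 2 already has a 3).
R5C3 is out (column 3 already has a 3).
R5C4 is out (column 4 already has a 3).
R5C6 is out (box 6 already has a 3).
So the only cell in row 5 that can hold 3 is R5C1.
Therefore R5C1 = 3.

3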